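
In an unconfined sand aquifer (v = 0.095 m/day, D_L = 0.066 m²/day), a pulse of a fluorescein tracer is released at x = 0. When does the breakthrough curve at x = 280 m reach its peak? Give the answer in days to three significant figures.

2940 days

For the 1D instantaneous-source solution, setting ∂C/∂t = 0 at fixed x gives v²t² + 2Dt − x² = 0, so t = (√(D² + v²x²) − D)/v².
√(D² + v²x²) = √(0.066² + 0.095² × 280²) = 26.60; v² = 0.009025.
t = (26.60 − 0.066)/0.009025 = 2940 days (vs. the pure-advection estimate x/v = 2950 d).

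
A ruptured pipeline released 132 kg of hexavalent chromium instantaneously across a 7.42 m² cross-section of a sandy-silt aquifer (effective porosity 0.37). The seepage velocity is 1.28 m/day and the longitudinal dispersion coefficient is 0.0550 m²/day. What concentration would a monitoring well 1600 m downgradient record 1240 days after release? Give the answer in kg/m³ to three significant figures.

For an instantaneous plane source, C(x,t) = M/(n_e·A·√(4πDt)) · exp(−(x−vt)²/(4Dt)), with n_e·A the pore (flow) area.
Plume center vt = 1.28 × 1240 = 1587.2 m, so the well at 1600 m is 12.8 m downgradient of the peak.
√(4πDt) = 29.28 m, giving peak height M/(n_e·A·√(4πDt)) = 132/(0.37 × 7.42 × 29.28) = 1.642 kg/m³.
(x−vt)²/(4Dt) = (12.8)²/(4 × 0.0550 × 1240) = 0.6006; exp(−0.6006) = 0.5485.
C = 1.642 × 0.5485 = 0.901 kg/m³.

0.901 kg/m³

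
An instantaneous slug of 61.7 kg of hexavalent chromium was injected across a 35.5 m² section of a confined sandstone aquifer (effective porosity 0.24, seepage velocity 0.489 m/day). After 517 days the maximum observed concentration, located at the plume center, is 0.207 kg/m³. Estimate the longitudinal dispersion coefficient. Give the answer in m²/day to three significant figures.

At the plume center C_max = M/(n_e·A·√(4πDt)), so D = M²/(4πt·(n_e·A·C_max)²).
n_e·A·C_max = 0.24 × 35.5 × 0.207 = 1.764 kg/m.
D = 61.7²/(4π × 517 × 1.764²) = 0.188 m²/day.

0.188 m²/day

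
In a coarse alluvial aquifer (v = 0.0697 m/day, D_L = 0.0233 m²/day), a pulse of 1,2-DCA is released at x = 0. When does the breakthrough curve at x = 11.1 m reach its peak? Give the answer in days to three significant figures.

For the 1D instantaneous-source solution, setting ∂C/∂t = 0 at fixed x gives v²t² + 2Dt − x² = 0, so t = (√(D² + v²x²) − D)/v².
√(D² + v²x²) = √(0.0233² + 0.0697² × 11.1²) = 0.7740; v² = 0.00485809.
t = (0.7740 − 0.0233)/0.00485809 = 155 days (vs. the pure-advection estimate x/v = 159 d).

155 days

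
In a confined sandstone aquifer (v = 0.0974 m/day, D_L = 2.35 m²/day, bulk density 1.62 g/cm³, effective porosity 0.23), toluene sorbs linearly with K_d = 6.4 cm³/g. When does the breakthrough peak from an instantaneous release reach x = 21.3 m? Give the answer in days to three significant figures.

Retardation factor R = 1 + ρ_b·K_d/n = 1 + 1.62 × 6.4/0.23 = 46.08.
Sorption retards both mechanisms: v_R = v/R = 0.002114 m/day, D_R = D/R = 0.05100 m²/day.
Peak time from v_R²t² + 2D_R t − x² = 0: t = (√(D_R² + v_R²x²) − D_R)/v_R².
√(D_R² + v_R²x²) = √(0.05100² + 0.002114² × 21.3²) = 0.06803; v_R² = 4.469e-06.
t = (0.06803 − 0.05100)/4.469e-06 = 3810 days.

3810 days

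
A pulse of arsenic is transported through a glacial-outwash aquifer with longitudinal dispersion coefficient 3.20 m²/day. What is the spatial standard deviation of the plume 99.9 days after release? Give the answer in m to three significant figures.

25.3 m

Dispersive spreading gives a Gaussian with σ² = 2Dt; advection only shifts the center.
σ = √(2 × 3.20 × 99.9) = 25.3 m.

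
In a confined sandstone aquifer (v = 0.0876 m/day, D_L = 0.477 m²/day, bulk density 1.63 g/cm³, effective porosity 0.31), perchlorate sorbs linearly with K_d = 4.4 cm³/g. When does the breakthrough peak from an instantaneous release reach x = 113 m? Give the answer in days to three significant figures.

Retardation factor R = 1 + ρ_b·K_d/n = 1 + 1.63 × 4.4/0.31 = 24.14.
Sorption retards both mechanisms: v_R = v/R = 0.003629 m/day, D_R = D/R = 0.01976 m²/day.
Peak time from v_R²t² + 2D_R t − x² = 0: t = (√(D_R² + v_R²x²) − D_R)/v_R².
√(D_R² + v_R²x²) = √(0.01976² + 0.003629² × 113²) = 0.4106; v_R² = 1.317e-05.
t = (0.4106 − 0.01976)/1.317e-05 = 29700 days.

29700 days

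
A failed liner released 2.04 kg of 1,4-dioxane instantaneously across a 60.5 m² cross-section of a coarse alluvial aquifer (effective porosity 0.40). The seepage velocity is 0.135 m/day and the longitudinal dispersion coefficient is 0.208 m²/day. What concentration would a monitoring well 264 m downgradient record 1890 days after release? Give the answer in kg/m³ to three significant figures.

0.00114 kg/m³

For an instantaneous plane source, C(x,t) = M/(n_e·A·√(4πDt)) · exp(−(x−vt)²/(4Dt)), with n_e·A the pore (flow) area.
Plume center vt = 0.135 × 1890 = 255.15 m, so the well at 264 m is 8.85 m downgradient of the peak.
√(4πDt) = 70.29 m, giving peak height M/(n_e·A·√(4πDt)) = 2.04/(0.40 × 60.5 × 70.29) = 0.001199 kg/m³.
(x−vt)²/(4Dt) = (8.85)²/(4 × 0.208 × 1890) = 0.04981; exp(−0.04981) = 0.9514.
C = 0.001199 × 0.9514 = 0.00114 kg/m³.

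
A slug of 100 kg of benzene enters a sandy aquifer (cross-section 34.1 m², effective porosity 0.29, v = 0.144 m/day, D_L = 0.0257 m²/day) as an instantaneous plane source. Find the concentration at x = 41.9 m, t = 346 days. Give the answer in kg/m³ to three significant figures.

0.164 kg/m³

For an instantaneous plane source, C(x,t) = M/(n_e·A·√(4πDt)) · exp(−(x−vt)²/(4Dt)), with n_e·A the pore (flow) area.
Plume center vt = 0.144 × 346 = 49.824 m, so the well at 41.9 m is 7.924 m upgradient of the peak.
√(4πDt) = 10.57 m, giving peak height M/(n_e·A·√(4πDt)) = 100/(0.29 × 34.1 × 10.57) = 0.9567 kg/m³.
(x−vt)²/(4Dt) = (-7.924)²/(4 × 0.0257 × 346) = 1.765; exp(−1.765) = 0.1712.
C = 0.9567 × 0.1712 = 0.164 kg/m³.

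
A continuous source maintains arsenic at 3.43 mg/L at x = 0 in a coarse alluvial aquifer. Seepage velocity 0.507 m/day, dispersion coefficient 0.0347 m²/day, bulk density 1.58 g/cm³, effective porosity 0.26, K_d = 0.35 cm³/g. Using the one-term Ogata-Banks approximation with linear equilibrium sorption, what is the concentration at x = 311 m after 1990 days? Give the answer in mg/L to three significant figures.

3.29 mg/L

Retardation factor R = 1 + ρ_b·K_d/n = 1 + 1.58 × 0.35/0.26 = 3.127.
Sorption retards both mechanisms: v_R = v/R = 0.1621 m/day, D_R = D/R = 0.01110 m²/day.
v_R·t = 0.1621 × 1990 = 322.579 m; 2√(D_R t) = 9.400 m; argument = (311 − 322.579)/9.400 = -1.232.
C = C₀ × ½·erfc(-1.232) = 3.43 × 0.9593 = 3.29 mg/L.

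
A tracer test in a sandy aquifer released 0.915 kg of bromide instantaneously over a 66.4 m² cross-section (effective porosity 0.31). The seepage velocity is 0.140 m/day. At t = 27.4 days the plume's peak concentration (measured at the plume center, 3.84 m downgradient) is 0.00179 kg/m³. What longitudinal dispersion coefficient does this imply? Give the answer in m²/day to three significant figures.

1.79 m²/day

At the plume center C_max = M/(n_e·A·√(4πDt)), so D = M²/(4πt·(n_e·A·C_max)²).
n_e·A·C_max = 0.31 × 66.4 × 0.00179 = 0.03685 kg/m.
D = 0.915²/(4π × 27.4 × 0.03685²) = 1.79 m²/day.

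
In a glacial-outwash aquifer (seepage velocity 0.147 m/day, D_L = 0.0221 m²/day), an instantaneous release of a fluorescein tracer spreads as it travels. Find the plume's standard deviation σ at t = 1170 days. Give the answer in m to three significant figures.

Dispersive spreading gives a Gaussian with σ² = 2Dt; advection only shifts the center.
σ = √(2 × 0.0221 × 1170) = 7.19 m.

7.19 m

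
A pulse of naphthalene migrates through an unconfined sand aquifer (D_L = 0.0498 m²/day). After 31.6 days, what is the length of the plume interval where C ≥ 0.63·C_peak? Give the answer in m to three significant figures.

The plume is Gaussian with σ = √(2Dt) = √(2 × 0.0498 × 31.6) = 1.774 m.
C/C_peak = exp(−Δx²/(2σ²)) = 0.63 ⇒ Δx = σ·√(−2 ln 0.63) = 1.774 × 0.9613 = 1.705 m.
Width = 2Δx = 3.41 m.

3.41 m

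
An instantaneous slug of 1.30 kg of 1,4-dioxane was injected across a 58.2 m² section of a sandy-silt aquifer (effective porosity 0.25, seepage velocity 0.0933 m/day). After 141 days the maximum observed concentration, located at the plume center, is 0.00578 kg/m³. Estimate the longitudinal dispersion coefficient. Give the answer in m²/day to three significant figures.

0.135 m²/day

At the plume center C_max = M/(n_e·A·√(4πDt)), so D = M²/(4πt·(n_e·A·C_max)²).
n_e·A·C_max = 0.25 × 58.2 × 0.00578 = 0.08410 kg/m.
D = 1.30²/(4π × 141 × 0.08410²) = 0.135 m²/day.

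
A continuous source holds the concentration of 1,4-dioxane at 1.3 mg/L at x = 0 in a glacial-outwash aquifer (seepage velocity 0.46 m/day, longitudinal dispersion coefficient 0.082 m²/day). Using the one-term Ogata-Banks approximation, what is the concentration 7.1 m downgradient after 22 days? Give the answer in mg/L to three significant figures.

1.23 mg/L

For a continuous step input, C/C₀ ≈ ½·erfc((x−vt)/(2√(Dt))).
vt = 0.46 × 22 = 10.12 m and 2√(Dt) = 2√(0.082 × 22) = 2.686 m.
Argument (x−vt)/(2√(Dt)) = (7.1 − 10.12)/2.686 = -1.124; ½·erfc(-1.124) = 0.9440.
C = 1.3 × 0.9440 = 1.23 mg/L.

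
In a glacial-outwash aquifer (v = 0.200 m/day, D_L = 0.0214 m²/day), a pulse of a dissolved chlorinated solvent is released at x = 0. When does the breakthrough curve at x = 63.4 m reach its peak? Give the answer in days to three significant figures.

For the 1D instantaneous-source solution, setting ∂C/∂t = 0 at fixed x gives v²t² + 2Dt − x² = 0, so t = (√(D² + v²x²) − D)/v².
√(D² + v²x²) = √(0.0214² + 0.200² × 63.4²) = 12.68; v² = 0.04.
t = (12.68 − 0.0214)/0.04 = 316 days (vs. the pure-advection estimate x/v = 317 d).

316 days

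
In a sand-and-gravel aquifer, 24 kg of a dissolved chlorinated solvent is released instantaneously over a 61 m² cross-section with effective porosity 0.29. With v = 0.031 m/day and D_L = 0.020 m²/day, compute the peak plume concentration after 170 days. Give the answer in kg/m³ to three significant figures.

0.208 kg/m³

The peak of an instantaneous 1D plume sits at x = vt; there the Gaussian factor is 1 and C_max = M/(n_e·A·√(4πDt)), where n_e·A is the pore area the mass is dissolved in.
√(4πDt) = √(4π × 0.020 × 170) = 6.536 m, so C_max = 24/(0.29 × 61 × 6.536) = 0.208 kg/m³.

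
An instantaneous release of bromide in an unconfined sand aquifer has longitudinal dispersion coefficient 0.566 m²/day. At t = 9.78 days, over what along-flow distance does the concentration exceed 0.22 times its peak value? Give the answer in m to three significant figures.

11.6 m

The plume is Gaussian with σ = √(2Dt) = √(2 × 0.566 × 9.78) = 3.327 m.
C/C_peak = exp(−Δx²/(2σ²)) = 0.22 ⇒ Δx = σ·√(−2 ln 0.22) = 3.327 × 1.740 = 5.789 m.
Width = 2Δx = 11.6 m.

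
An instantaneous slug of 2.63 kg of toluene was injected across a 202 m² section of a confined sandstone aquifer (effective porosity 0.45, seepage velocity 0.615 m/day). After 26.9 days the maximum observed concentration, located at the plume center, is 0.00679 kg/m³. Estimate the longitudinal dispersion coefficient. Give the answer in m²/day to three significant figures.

At the plume center C_max = M/(n_e·A·√(4πDt)), so D = M²/(4πt·(n_e·A·C_max)²).
n_e·A·C_max = 0.45 × 202 × 0.00679 = 0.6172 kg/m.
D = 2.63²/(4π × 26.9 × 0.6172²) = 0.0537 m²/day.

0.0537 m²/day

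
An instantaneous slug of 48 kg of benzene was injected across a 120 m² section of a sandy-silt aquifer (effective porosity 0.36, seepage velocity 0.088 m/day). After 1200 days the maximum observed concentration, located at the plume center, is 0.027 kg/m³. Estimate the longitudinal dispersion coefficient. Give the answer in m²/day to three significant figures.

0.112 m²/day

At the plume center C_max = M/(n_e·A·√(4πDt)), so D = M²/(4πt·(n_e·A·C_max)²).
n_e·A·C_max = 0.36 × 120 × 0.027 = 1.166 kg/m.
D = 48²/(4π × 1200 × 1.166²) = 0.112 m²/day.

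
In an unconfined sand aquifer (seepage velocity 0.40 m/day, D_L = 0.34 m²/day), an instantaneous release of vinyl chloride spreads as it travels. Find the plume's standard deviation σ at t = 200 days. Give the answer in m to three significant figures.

Dispersive spreading gives a Gaussian with σ² = 2Dt; advection only shifts the center.
σ = √(2 × 0.34 × 200) = 11.7 m.

11.7 m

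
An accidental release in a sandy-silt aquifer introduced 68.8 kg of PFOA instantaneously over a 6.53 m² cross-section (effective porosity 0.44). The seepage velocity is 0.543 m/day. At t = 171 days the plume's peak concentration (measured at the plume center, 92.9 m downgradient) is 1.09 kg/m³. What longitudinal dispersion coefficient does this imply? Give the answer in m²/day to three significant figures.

0.225 m²/day

At the plume center C_max = M/(n_e·A·√(4πDt)), so D = M²/(4πt·(n_e·A·C_max)²).
n_e·A·C_max = 0.44 × 6.53 × 1.09 = 3.132 kg/m.
D = 68.8²/(4π × 171 × 3.132²) = 0.225 m²/day.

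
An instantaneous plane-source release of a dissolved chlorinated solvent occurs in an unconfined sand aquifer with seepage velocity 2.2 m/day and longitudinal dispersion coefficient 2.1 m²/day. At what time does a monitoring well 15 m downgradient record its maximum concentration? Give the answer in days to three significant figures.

For the 1D instantaneous-source solution, setting ∂C/∂t = 0 at fixed x gives v²t² + 2Dt − x² = 0, so t = (√(D² + v²x²) − D)/v².
√(D² + v²x²) = √(2.1² + 2.2² × 15²) = 33.07; v² = 4.84.
t = (33.07 − 2.1)/4.84 = 6.40 days (vs. the pure-advection estimate x/v = 6.82 d).

6.40 days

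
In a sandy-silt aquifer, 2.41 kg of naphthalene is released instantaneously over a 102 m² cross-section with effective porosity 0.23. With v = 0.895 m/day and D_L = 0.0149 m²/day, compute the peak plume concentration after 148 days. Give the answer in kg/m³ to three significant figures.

0.0195 kg/m³

The peak of an instantaneous 1D plume sits at x = vt; there the Gaussian factor is 1 and C_max = M/(n_e·A·√(4πDt)), where n_e·A is the pore area the mass is dissolved in.
√(4πDt) = √(4π × 0.0149 × 148) = 5.264 m, so C_max = 2.41/(0.23 × 102 × 5.264) = 0.0195 kg/m³.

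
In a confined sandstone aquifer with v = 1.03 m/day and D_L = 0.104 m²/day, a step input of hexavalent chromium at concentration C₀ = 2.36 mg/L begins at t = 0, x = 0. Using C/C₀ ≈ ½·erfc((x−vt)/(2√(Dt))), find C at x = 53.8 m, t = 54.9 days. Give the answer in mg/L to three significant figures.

For a continuous step input, C/C₀ ≈ ½·erfc((x−vt)/(2√(Dt))).
vt = 1.03 × 54.9 = 56.547 m and 2√(Dt) = 2√(0.104 × 54.9) = 4.779 m.
Argument (x−vt)/(2√(Dt)) = (53.8 − 56.547)/4.779 = -0.5748; ½·erfc(-0.5748) = 0.7919.
C = 2.36 × 0.7919 = 1.87 mg/L.

1.87 mg/L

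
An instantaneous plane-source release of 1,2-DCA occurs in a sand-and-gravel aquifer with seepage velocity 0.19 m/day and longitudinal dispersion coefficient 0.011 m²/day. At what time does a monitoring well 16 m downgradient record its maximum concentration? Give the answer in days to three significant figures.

83.9 days

For the 1D instantaneous-source solution, setting ∂C/∂t = 0 at fixed x gives v²t² + 2Dt − x² = 0, so t = (√(D² + v²x²) − D)/v².
√(D² + v²x²) = √(0.011² + 0.19² × 16²) = 3.040; v² = 0.0361.
t = (3.040 − 0.011)/0.0361 = 83.9 days (vs. the pure-advection estimate x/v = 84.2 d).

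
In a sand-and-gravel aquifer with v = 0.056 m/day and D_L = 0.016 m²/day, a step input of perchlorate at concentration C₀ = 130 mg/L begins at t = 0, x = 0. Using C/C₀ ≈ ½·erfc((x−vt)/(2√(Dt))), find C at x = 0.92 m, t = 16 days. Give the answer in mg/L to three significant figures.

63.3 mg/L

For a continuous step input, C/C₀ ≈ ½·erfc((x−vt)/(2√(Dt))).
vt = 0.056 × 16 = 0.896 m and 2√(Dt) = 2√(0.016 × 16) = 1.012 m.
Argument (x−vt)/(2√(Dt)) = (0.92 − 0.896)/1.012 = 0.02372; ½·erfc(0.02372) = 0.4866.
C = 130 × 0.4866 = 63.3 mg/L.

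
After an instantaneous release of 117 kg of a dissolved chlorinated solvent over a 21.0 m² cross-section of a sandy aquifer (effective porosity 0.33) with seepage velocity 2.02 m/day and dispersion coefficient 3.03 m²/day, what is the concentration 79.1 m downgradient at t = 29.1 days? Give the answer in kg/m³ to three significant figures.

0.157 kg/m³

For an instantaneous plane source, C(x,t) = M/(n_e·A·√(4πDt)) · exp(−(x−vt)²/(4Dt)), with n_e·A the pore (flow) area.
Plume center vt = 2.02 × 29.1 = 58.782 m, so the well at 79.1 m is 20.318 m downgradient of the peak.
√(4πDt) = 33.29 m, giving peak height M/(n_e·A·√(4πDt)) = 117/(0.33 × 21.0 × 33.29) = 0.5072 kg/m³.
(x−vt)²/(4Dt) = (20.318)²/(4 × 3.03 × 29.1) = 1.170; exp(−1.170) = 0.3104.
C = 0.5072 × 0.3104 = 0.157 kg/m³.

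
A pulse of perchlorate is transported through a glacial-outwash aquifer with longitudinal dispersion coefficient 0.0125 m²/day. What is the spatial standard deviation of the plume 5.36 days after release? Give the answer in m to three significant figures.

Dispersive spreading gives a Gaussian with σ² = 2Dt; advection only shifts the center.
σ = √(2 × 0.0125 × 5.36) = 0.366 m.

0.366 m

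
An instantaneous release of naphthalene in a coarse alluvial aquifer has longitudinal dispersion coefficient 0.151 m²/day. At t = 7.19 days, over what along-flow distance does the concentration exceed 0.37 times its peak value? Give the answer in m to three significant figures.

The plume is Gaussian with σ = √(2Dt) = √(2 × 0.151 × 7.19) = 1.474 m.
C/C_peak = exp(−Δx²/(2σ²)) = 0.37 ⇒ Δx = σ·√(−2 ln 0.37) = 1.474 × 1.410 = 2.078 m.
Width = 2Δx = 4.16 m.

4.16 m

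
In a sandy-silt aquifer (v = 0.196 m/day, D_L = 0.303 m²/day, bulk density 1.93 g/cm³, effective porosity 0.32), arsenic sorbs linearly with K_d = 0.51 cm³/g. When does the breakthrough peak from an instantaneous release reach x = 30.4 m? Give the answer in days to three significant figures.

601 days

Retardation factor R = 1 + ρ_b·K_d/n = 1 + 1.93 × 0.51/0.32 = 4.076.
Sorption retards both mechanisms: v_R = v/R = 0.04809 m/day, D_R = D/R = 0.07434 m²/day.
Peak time from v_R²t² + 2D_R t − x² = 0: t = (√(D_R² + v_R²x²) − D_R)/v_R².
√(D_R² + v_R²x²) = √(0.07434² + 0.04809² × 30.4²) = 1.464; v_R² = 0.002313.
t = (1.464 − 0.07434)/0.002313 = 601 days.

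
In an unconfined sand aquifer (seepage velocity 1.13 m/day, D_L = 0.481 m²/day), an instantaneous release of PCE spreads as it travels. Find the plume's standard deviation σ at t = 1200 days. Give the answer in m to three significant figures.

Dispersive spreading gives a Gaussian with σ² = 2Dt; advection only shifts the center.
σ = √(2 × 0.481 × 1200) = 34.0 m.

34.0 m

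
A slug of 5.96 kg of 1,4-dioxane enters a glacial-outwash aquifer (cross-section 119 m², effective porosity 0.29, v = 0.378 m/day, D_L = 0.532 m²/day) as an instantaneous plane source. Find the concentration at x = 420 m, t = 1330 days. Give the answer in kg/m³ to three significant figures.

For an instantaneous plane source, C(x,t) = M/(n_e·A·√(4πDt)) · exp(−(x−vt)²/(4Dt)), with n_e·A the pore (flow) area.
Plume center vt = 0.378 × 1330 = 502.74 m, so the well at 420 m is 82.74 m upgradient of the peak.
√(4πDt) = 94.29 m, giving peak height M/(n_e·A·√(4πDt)) = 5.96/(0.29 × 119 × 94.29) = 0.001832 kg/m³.
(x−vt)²/(4Dt) = (-82.74)²/(4 × 0.532 × 1330) = 2.419; exp(−2.419) = 0.08901.
C = 0.001832 × 0.08901 = 0.000163 kg/m³.

0.000163 kg/m³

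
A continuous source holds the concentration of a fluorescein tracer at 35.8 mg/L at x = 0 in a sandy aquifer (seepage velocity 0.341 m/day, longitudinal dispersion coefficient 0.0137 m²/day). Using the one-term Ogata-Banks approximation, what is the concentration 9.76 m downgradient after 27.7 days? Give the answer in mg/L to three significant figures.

12.9 mg/L

For a continuous step input, C/C₀ ≈ ½·erfc((x−vt)/(2√(Dt))).
vt = 0.341 × 27.7 = 9.4457 m and 2√(Dt) = 2√(0.0137 × 27.7) = 1.232 m.
Argument (x−vt)/(2√(Dt)) = (9.76 − 9.4457)/1.232 = 0.2551; ½·erfc(0.2551) = 0.3591.
C = 35.8 × 0.3591 = 12.9 mg/L.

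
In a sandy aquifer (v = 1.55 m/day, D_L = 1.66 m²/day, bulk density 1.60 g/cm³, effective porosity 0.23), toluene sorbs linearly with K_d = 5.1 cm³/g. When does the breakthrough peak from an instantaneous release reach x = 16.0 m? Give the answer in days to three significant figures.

Retardation factor R = 1 + ρ_b·K_d/n = 1 + 1.60 × 5.1/0.23 = 36.48.
Sorption retards both mechanisms: v_R = v/R = 0.04249 m/day, D_R = D/R = 0.04550 m²/day.
Peak time from v_R²t² + 2D_R t − x² = 0: t = (√(D_R² + v_R²x²) − D_R)/v_R².
√(D_R² + v_R²x²) = √(0.04550² + 0.04249² × 16.0²) = 0.6814; v_R² = 0.001805.
t = (0.6814 − 0.04550)/0.001805 = 352 days.

352 days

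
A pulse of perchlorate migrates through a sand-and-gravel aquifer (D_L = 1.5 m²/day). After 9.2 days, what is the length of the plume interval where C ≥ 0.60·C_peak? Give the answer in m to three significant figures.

The plume is Gaussian with σ = √(2Dt) = √(2 × 1.5 × 9.2) = 5.254 m.
C/C_peak = exp(−Δx²/(2σ²)) = 0.60 ⇒ Δx = σ·√(−2 ln 0.60) = 5.254 × 1.011 = 5.312 m.
Width = 2Δx = 10.6 m.

10.6 m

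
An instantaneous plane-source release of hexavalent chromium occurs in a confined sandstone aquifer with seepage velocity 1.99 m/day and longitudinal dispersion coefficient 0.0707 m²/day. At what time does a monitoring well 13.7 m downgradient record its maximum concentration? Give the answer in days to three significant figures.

6.87 days

For the 1D instantaneous-source solution, setting ∂C/∂t = 0 at fixed x gives v²t² + 2Dt − x² = 0, so t = (√(D² + v²x²) − D)/v².
√(D² + v²x²) = √(0.0707² + 1.99² × 13.7²) = 27.26; v² = 3.9601.
t = (27.26 − 0.0707)/3.9601 = 6.87 days (vs. the pure-advection estimate x/v = 6.88 d).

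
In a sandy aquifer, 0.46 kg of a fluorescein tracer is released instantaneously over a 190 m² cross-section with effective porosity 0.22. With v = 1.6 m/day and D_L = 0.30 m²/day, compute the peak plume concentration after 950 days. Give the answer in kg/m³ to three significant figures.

The peak of an instantaneous 1D plume sits at x = vt; there the Gaussian factor is 1 and C_max = M/(n_e·A·√(4πDt)), where n_e·A is the pore area the mass is dissolved in.
√(4πDt) = √(4π × 0.30 × 950) = 59.84 m, so C_max = 0.46/(0.22 × 190 × 59.84) = 0.000184 kg/m³.

0.000184 kg/m³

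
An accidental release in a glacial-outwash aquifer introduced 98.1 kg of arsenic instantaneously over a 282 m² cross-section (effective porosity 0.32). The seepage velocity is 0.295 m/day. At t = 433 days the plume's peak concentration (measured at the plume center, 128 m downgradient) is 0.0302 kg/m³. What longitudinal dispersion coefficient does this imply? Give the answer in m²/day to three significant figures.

At the plume center C_max = M/(n_e·A·√(4πDt)), so D = M²/(4πt·(n_e·A·C_max)²).
n_e·A·C_max = 0.32 × 282 × 0.0302 = 2.725 kg/m.
D = 98.1²/(4π × 433 × 2.725²) = 0.238 m²/day.

0.238 m²/day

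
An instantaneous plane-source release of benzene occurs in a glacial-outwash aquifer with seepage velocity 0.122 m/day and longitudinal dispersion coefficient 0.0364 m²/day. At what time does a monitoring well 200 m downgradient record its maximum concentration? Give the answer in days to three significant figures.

For the 1D instantaneous-source solution, setting ∂C/∂t = 0 at fixed x gives v²t² + 2Dt − x² = 0, so t = (√(D² + v²x²) − D)/v².
√(D² + v²x²) = √(0.0364² + 0.122² × 200²) = 24.40; v² = 0.014884.
t = (24.40 − 0.0364)/0.014884 = 1640 days (vs. the pure-advection estimate x/v = 1640 d).

1640 days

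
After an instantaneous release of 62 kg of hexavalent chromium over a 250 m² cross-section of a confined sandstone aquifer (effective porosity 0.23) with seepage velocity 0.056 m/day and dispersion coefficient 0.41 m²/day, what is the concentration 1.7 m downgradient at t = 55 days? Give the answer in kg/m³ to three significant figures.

0.0627 kg/m³

For an instantaneous plane source, C(x,t) = M/(n_e·A·√(4πDt)) · exp(−(x−vt)²/(4Dt)), with n_e·A the pore (flow) area.
Plume center vt = 0.056 × 55 = 3.08 m, so the well at 1.7 m is 1.38 m upgradient of the peak.
√(4πDt) = 16.83 m, giving peak height M/(n_e·A·√(4πDt)) = 62/(0.23 × 250 × 16.83) = 0.06407 kg/m³.
(x−vt)²/(4Dt) = (-1.38)²/(4 × 0.41 × 55) = 0.02111; exp(−0.02111) = 0.9791.
C = 0.06407 × 0.9791 = 0.0627 kg/m³.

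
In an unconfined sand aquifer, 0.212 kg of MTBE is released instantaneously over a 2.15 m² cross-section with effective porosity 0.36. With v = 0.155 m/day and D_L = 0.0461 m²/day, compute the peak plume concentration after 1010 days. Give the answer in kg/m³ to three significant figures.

The peak of an instantaneous 1D plume sits at x = vt; there the Gaussian factor is 1 and C_max = M/(n_e·A·√(4πDt)), where n_e·A is the pore area the mass is dissolved in.
√(4πDt) = √(4π × 0.0461 × 1010) = 24.19 m, so C_max = 0.212/(0.36 × 2.15 × 24.19) = 0.0113 kg/m³.

0.0113 kg/m³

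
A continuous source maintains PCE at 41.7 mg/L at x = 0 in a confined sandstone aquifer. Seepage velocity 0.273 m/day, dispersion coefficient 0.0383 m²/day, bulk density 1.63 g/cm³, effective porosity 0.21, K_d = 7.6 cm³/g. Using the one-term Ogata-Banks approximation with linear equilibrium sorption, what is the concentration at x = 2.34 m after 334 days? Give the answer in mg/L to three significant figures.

4.36 mg/L

Retardation factor R = 1 + ρ_b·K_d/n = 1 + 1.63 × 7.6/0.21 = 59.99.
Sorption retards both mechanisms: v_R = v/R = 0.004551 m/day, D_R = D/R = 0.0006384 m²/day.
v_R·t = 0.004551 × 334 = 1.520034 m; 2√(D_R t) = 0.9235 m; argument = (2.34 − 1.520034)/0.9235 = 0.8879.
C = C₀ × ½·erfc(0.8879) = 41.7 × 0.1046 = 4.36 mg/L.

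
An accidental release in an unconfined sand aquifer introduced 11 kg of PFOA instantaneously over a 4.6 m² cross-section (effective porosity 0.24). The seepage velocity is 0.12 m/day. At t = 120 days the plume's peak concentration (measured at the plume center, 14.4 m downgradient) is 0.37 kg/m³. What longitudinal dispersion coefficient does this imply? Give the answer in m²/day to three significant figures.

0.481 m²/day

At the plume center C_max = M/(n_e·A·√(4πDt)), so D = M²/(4πt·(n_e·A·C_max)²).
n_e·A·C_max = 0.24 × 4.6 × 0.37 = 0.4085 kg/m.
D = 11²/(4π × 120 × 0.4085²) = 0.481 m²/day.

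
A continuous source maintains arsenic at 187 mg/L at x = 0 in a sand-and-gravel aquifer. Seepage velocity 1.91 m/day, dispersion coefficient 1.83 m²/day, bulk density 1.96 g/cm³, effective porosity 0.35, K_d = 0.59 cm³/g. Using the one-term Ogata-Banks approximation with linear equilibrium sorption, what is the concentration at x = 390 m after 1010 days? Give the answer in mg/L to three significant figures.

Retardation factor R = 1 + ρ_b·K_d/n = 1 + 1.96 × 0.59/0.35 = 4.304.
Sorption retards both mechanisms: v_R = v/R = 0.4438 m/day, D_R = D/R = 0.4252 m²/day.
v_R·t = 0.4438 × 1010 = 448.238 m; 2√(D_R t) = 41.45 m; argument = (390 − 448.238)/41.45 = -1.405.
C = C₀ × ½·erfc(-1.405) = 187 × 0.9765 = 183 mg/L.

183 mg/L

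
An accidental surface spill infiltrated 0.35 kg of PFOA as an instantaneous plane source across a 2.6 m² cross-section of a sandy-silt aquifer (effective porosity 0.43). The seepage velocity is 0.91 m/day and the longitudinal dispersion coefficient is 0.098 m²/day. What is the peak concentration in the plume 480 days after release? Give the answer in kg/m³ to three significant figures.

0.0129 kg/m³

The peak of an instantaneous 1D plume sits at x = vt; there the Gaussian factor is 1 and C_max = M/(n_e·A·√(4πDt)), where n_e·A is the pore area the mass is dissolved in.
√(4πDt) = √(4π × 0.098 × 480) = 24.31 m, so C_max = 0.35/(0.43 × 2.6 × 24.31) = 0.0129 kg/m³.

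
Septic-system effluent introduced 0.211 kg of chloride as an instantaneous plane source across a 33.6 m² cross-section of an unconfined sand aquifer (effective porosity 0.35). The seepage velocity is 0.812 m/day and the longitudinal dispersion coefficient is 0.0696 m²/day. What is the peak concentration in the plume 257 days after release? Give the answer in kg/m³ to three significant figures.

0.00120 kg/m³

The peak of an instantaneous 1D plume sits at x = vt; there the Gaussian factor is 1 and C_max = M/(n_e·A·√(4πDt)), where n_e·A is the pore area the mass is dissolved in.
√(4πDt) = √(4π × 0.0696 × 257) = 14.99 m, so C_max = 0.211/(0.35 × 33.6 × 14.99) = 0.00120 kg/m³.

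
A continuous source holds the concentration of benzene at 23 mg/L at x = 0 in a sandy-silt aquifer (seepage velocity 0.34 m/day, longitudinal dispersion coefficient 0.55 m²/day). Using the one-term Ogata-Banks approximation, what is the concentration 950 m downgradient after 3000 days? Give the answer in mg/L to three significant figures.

20.4 mg/L

For a continuous step input, C/C₀ ≈ ½·erfc((x−vt)/(2√(Dt))).
vt = 0.34 × 3000 = 1020 m and 2√(Dt) = 2√(0.55 × 3000) = 81.24 m.
Argument (x−vt)/(2√(Dt)) = (950 − 1020)/81.24 = -0.8616; ½·erfc(-0.8616) = 0.8885.
C = 23 × 0.8885 = 20.4 mg/L.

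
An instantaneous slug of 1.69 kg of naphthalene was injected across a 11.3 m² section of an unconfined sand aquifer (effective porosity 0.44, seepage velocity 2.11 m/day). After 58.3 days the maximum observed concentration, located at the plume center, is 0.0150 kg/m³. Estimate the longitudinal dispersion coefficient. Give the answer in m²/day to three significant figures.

At the plume center C_max = M/(n_e·A·√(4πDt)), so D = M²/(4πt·(n_e·A·C_max)²).
n_e·A·C_max = 0.44 × 11.3 × 0.0150 = 0.07458 kg/m.
D = 1.69²/(4π × 58.3 × 0.07458²) = 0.701 m²/day.

0.701 m²/day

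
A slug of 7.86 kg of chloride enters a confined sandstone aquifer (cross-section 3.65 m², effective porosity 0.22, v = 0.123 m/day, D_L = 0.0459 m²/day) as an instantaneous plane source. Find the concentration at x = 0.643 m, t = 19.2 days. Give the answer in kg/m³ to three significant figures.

For an instantaneous plane source, C(x,t) = M/(n_e·A·√(4πDt)) · exp(−(x−vt)²/(4Dt)), with n_e·A the pore (flow) area.
Plume center vt = 0.123 × 19.2 = 2.3616 m, so the well at 0.643 m is 1.7186 m upgradient of the peak.
√(4πDt) = 3.328 m, giving peak height M/(n_e·A·√(4πDt)) = 7.86/(0.22 × 3.65 × 3.328) = 2.941 kg/m³.
(x−vt)²/(4Dt) = (-1.7186)²/(4 × 0.0459 × 19.2) = 0.8379; exp(−0.8379) = 0.4326.
C = 2.941 × 0.4326 = 1.27 kg/m³.

1.27 kg/m³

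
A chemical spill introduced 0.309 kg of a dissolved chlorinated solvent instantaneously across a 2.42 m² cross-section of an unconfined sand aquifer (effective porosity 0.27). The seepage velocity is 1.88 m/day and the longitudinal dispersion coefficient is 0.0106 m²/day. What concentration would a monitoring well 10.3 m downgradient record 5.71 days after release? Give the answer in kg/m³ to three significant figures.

0.248 kg/m³

For an instantaneous plane source, C(x,t) = M/(n_e·A·√(4πDt)) · exp(−(x−vt)²/(4Dt)), with n_e·A the pore (flow) area.
Plume center vt = 1.88 × 5.71 = 10.7348 m, so the well at 10.3 m is 0.4348 m upgradient of the peak.
√(4πDt) = 0.8721 m, giving peak height M/(n_e·A·√(4πDt)) = 0.309/(0.27 × 2.42 × 0.8721) = 0.5423 kg/m³.
(x−vt)²/(4Dt) = (-0.4348)²/(4 × 0.0106 × 5.71) = 0.7809; exp(−0.7809) = 0.4580.
C = 0.5423 × 0.4580 = 0.248 kg/m³.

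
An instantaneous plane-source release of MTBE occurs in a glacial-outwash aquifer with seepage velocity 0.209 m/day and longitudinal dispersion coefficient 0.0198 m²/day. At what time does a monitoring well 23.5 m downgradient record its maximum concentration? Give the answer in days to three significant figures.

112 days

For the 1D instantaneous-source solution, setting ∂C/∂t = 0 at fixed x gives v²t² + 2Dt − x² = 0, so t = (√(D² + v²x²) − D)/v².
√(D² + v²x²) = √(0.0198² + 0.209² × 23.5²) = 4.912; v² = 0.043681.
t = (4.912 − 0.0198)/0.043681 = 112 days (vs. the pure-advection estimate x/v = 112 d).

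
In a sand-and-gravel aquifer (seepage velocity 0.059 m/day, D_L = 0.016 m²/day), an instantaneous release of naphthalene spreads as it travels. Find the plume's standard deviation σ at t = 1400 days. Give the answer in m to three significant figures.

Dispersive spreading gives a Gaussian with σ² = 2Dt; advection only shifts the center.
σ = √(2 × 0.016 × 1400) = 6.69 m.

6.69 m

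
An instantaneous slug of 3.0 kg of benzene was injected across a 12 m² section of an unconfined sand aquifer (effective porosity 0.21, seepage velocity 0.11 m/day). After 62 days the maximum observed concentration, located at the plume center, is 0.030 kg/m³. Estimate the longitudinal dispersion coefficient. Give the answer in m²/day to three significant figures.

At the plume center C_max = M/(n_e·A·√(4πDt)), so D = M²/(4πt·(n_e·A·C_max)²).
n_e·A·C_max = 0.21 × 12 × 0.030 = 0.07560 kg/m.
D = 3.0²/(4π × 62 × 0.07560²) = 2.02 m²/day.

2.02 m²/day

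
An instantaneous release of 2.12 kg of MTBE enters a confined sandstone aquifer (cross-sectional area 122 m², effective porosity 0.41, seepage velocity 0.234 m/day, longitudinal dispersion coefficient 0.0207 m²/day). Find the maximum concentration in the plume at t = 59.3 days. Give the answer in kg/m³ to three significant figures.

The peak of an instantaneous 1D plume sits at x = vt; there the Gaussian factor is 1 and C_max = M/(n_e·A·√(4πDt)), where n_e·A is the pore area the mass is dissolved in.
√(4πDt) = √(4π × 0.0207 × 59.3) = 3.928 m, so C_max = 2.12/(0.41 × 122 × 3.928) = 0.0108 kg/m³.

0.0108 kg/m³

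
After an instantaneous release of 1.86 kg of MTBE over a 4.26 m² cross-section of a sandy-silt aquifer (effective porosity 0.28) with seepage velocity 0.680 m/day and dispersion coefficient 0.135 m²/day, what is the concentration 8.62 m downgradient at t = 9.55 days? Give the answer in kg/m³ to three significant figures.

For an instantaneous plane source, C(x,t) = M/(n_e·A·√(4πDt)) · exp(−(x−vt)²/(4Dt)), with n_e·A the pore (flow) area.
Plume center vt = 0.680 × 9.55 = 6.494 m, so the well at 8.62 m is 2.126 m downgradient of the peak.
√(4πDt) = 4.025 m, giving peak height M/(n_e·A·√(4πDt)) = 1.86/(0.28 × 4.26 × 4.025) = 0.3874 kg/m³.
(x−vt)²/(4Dt) = (2.126)²/(4 × 0.135 × 9.55) = 0.8765; exp(−0.8765) = 0.4162.
C = 0.3874 × 0.4162 = 0.161 kg/m³.

0.161 kg/m³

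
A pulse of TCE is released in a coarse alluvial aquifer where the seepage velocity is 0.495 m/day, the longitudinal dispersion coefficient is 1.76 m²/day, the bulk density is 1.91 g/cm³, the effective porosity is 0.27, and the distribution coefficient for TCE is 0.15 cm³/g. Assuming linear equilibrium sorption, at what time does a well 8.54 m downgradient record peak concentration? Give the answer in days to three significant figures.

23.7 days

Retardation factor R = 1 + ρ_b·K_d/n = 1 + 1.91 × 0.15/0.27 = 2.061.
Sorption retards both mechanisms: v_R = v/R = 0.2402 m/day, D_R = D/R = 0.8540 m²/day.
Peak time from v_R²t² + 2D_R t − x² = 0: t = (√(D_R² + v_R²x²) − D_R)/v_R².
√(D_R² + v_R²x²) = √(0.8540² + 0.2402² × 8.54²) = 2.222; v_R² = 0.05770.
t = (2.222 − 0.8540)/0.05770 = 23.7 days.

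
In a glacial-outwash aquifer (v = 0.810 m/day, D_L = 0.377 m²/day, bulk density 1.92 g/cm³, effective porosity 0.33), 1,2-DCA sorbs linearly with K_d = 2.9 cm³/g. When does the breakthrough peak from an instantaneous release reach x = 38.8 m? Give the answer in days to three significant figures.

846 days

Retardation factor R = 1 + ρ_b·K_d/n = 1 + 1.92 × 2.9/0.33 = 17.87.
Sorption retards both mechanisms: v_R = v/R = 0.04533 m/day, D_R = D/R = 0.02110 m²/day.
Peak time from v_R²t² + 2D_R t − x² = 0: t = (√(D_R² + v_R²x²) − D_R)/v_R².
√(D_R² + v_R²x²) = √(0.02110² + 0.04533² × 38.8²) = 1.759; v_R² = 0.002055.
t = (1.759 − 0.02110)/0.002055 = 846 days.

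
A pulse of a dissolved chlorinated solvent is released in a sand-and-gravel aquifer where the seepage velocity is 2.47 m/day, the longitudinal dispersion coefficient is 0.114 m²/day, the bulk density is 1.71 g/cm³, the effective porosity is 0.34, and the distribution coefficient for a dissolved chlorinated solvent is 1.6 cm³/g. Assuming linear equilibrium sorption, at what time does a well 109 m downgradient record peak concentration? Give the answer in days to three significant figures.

Retardation factor R = 1 + ρ_b·K_d/n = 1 + 1.71 × 1.6/0.34 = 9.047.
Sorption retards both mechanisms: v_R = v/R = 0.2730 m/day, D_R = D/R = 0.01260 m²/day.
Peak time from v_R²t² + 2D_R t − x² = 0: t = (√(D_R² + v_R²x²) − D_R)/v_R².
√(D_R² + v_R²x²) = √(0.01260² + 0.2730² × 109²) = 29.76; v_R² = 0.07453.
t = (29.76 − 0.01260)/0.07453 = 399 days.

399 days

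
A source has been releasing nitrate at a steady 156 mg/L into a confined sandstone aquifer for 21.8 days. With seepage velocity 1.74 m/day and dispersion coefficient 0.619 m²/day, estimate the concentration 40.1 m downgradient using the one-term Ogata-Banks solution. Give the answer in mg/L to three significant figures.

For a continuous step input, C/C₀ ≈ ½·erfc((x−vt)/(2√(Dt))).
vt = 1.74 × 21.8 = 37.932 m and 2√(Dt) = 2√(0.619 × 21.8) = 7.347 m.
Argument (x−vt)/(2√(Dt)) = (40.1 − 37.932)/7.347 = 0.2951; ½·erfc(0.2951) = 0.3382.
C = 156 × 0.3382 = 52.8 mg/L.

52.8 mg/L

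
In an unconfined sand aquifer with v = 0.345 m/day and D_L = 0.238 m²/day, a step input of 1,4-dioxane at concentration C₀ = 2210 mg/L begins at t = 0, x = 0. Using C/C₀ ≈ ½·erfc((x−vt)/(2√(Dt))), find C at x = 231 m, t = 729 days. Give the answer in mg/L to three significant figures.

For a continuous step input, C/C₀ ≈ ½·erfc((x−vt)/(2√(Dt))).
vt = 0.345 × 729 = 251.505 m and 2√(Dt) = 2√(0.238 × 729) = 26.34 m.
Argument (x−vt)/(2√(Dt)) = (231 − 251.505)/26.34 = -0.7785; ½·erfc(-0.7785) = 0.8645.
C = 2210 × 0.8645 = 1910 mg/L.

1910 mg/L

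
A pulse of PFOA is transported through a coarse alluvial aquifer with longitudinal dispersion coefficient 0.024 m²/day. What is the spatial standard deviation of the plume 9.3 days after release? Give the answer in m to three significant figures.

Dispersive spreading gives a Gaussian with σ² = 2Dt; advection only shifts the center.
σ = √(2 × 0.024 × 9.3) = 0.668 m.

0.668 m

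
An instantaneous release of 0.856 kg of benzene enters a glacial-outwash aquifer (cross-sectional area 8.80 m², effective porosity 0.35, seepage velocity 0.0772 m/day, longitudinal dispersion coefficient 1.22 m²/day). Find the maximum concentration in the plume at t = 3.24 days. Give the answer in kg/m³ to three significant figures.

The peak of an instantaneous 1D plume sits at x = vt; there the Gaussian factor is 1 and C_max = M/(n_e·A·√(4πDt)), where n_e·A is the pore area the mass is dissolved in.
√(4πDt) = √(4π × 1.22 × 3.24) = 7.048 m, so C_max = 0.856/(0.35 × 8.80 × 7.048) = 0.0394 kg/m³.

0.0394 kg/m³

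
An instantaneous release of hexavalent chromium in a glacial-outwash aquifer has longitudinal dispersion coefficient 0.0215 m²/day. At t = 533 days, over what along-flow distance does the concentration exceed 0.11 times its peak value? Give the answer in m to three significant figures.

The plume is Gaussian with σ = √(2Dt) = √(2 × 0.0215 × 533) = 4.787 m.
C/C_peak = exp(−Δx²/(2σ²)) = 0.11 ⇒ Δx = σ·√(−2 ln 0.11) = 4.787 × 2.101 = 10.06 m.
Width = 2Δx = 20.1 m.

20.1 m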